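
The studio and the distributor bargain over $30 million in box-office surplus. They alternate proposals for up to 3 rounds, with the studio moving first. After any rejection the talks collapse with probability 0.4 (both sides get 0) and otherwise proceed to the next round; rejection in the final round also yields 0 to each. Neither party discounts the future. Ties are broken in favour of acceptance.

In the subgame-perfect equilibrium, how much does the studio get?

Round 3 (the studio proposes): rejection yields 0 for the distributor; the studio offers 0 and keeps 30.
Round 2 (the distributor proposes): rejecting gives the studio an expected 0.6 × 30 = 18, so the distributor offers 18, keeping 12.
Round 1 (the studio proposes): rejecting gives the distributor an expected 0.6 × 12 = 7.2. The studio offers 7.2 and keeps 30 − 7.2 = 22.8.

22.8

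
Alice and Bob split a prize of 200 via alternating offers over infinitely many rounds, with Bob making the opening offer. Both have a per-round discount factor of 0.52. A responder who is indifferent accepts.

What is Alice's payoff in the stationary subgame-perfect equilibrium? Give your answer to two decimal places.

68.42

In a stationary SPE each proposer offers the other exactly their discounted continuation value.
If Bob keeps x when proposing and Alice keeps y when proposing, then x = 200 − 0.52y and y = 200 − 0.52x.
Solving: x = 200(1 − 0.52) / (1 − 0.52·0.52) = 96 / 0.7296 ≈ 131.5789.
Alice gets 200 − 131.5789 ≈ 68.4211.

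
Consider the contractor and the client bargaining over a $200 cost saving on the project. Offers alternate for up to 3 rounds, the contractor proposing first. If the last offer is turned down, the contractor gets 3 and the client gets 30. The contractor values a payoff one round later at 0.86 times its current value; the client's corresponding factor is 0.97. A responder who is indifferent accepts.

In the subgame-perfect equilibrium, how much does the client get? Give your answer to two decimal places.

Solve by backward induction from round 3.
Round 3 (the contractor proposes): the client gets 30 if talks fail, so the contractor offers 30 and keeps 170.
Round 2 (the client proposes): the contractor can get 170 next round, worth 0.86 × 170 = 146.2 now; the client offers that and keeps 53.8.
Round 1 (the contractor proposes): the client can get 53.8 next round, worth 0.97 × 53.8 = 52.186 now, so the contractor offers 52.186, keeping 147.814.

52.19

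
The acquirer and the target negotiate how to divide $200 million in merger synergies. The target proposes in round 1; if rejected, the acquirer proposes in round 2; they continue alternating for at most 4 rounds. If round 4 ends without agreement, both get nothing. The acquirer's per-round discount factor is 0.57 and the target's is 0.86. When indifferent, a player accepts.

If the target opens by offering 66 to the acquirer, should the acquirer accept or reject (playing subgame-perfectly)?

Reject

Round 4 (the acquirer proposes): the target will accept anything ≥ 0, so the acquirer offers 0 and keeps 200.
Round 3 (the target proposes): the acquirer can get 200 next round, worth 0.57 × 200 = 114 now; the target offers that and keeps 86.
Round 2 (the acquirer proposes): the target can get 86 next round, worth 0.86 × 86 = 73.96 now; the acquirer offers that and keeps 126.04.
So by rejecting in round 1, the acquirer gets 126.04 next round, worth 0.57 × 126.04 = 71.8428 now.
Offer 66 < 71.8428, so the acquirer rejects.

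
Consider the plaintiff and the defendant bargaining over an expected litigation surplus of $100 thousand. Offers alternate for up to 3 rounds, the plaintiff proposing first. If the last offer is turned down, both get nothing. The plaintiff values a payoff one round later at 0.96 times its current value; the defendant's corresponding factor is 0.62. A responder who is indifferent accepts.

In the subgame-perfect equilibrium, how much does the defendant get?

2.48

Solve by backward induction from round 3.
Round 3 (the plaintiff proposes): rejection yields 0 for the defendant; the plaintiff offers 0 and keeps 100.
Round 2 (the defendant proposes): the plaintiff can get 100 next round, worth 0.96 × 100 = 96 now. The defendant offers 96 and keeps 100 − 96 = 4.
Round 1 (the plaintiff proposes): the defendant can get 4 next round, worth 0.62 × 4 = 2.48 now; the plaintiff offers that and keeps 97.52.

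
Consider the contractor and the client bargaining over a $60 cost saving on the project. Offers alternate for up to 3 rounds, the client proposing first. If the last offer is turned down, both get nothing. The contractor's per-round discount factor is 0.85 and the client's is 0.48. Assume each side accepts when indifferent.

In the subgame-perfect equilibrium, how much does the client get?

Work backward from the last round.
Round 3 (the client proposes): the contractor will accept anything ≥ 0, so the client offers 0 and keeps 60.
Round 2 (the contractor proposes): the client can get 60 next round, worth 0.48 × 60 = 28.8 now, so the contractor offers 28.8, keeping 31.2.
Round 1 (the client proposes): the contractor can get 31.2 next round, worth 0.85 × 31.2 = 26.52 now; the client offers that and keeps 33.48.

33.48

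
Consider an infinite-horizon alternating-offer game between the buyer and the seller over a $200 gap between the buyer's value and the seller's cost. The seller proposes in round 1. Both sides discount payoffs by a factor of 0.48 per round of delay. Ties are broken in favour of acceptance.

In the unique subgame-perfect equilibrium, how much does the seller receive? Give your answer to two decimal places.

135.14

Let x be the seller's share when the seller proposes and y be the buyer's share when the buyer proposes.
The buyer accepts iff offered ≥ 0.48·y, so x = 200 − 0.48y. Symmetrically y = 200 − 0.48x.
Substituting: x = 200 − 0.48(200 − 0.48x), giving x(1 − 0.48·0.48) = 200(1 − 0.48).
So x = 200 × 0.52 / 0.7696 ≈ 135.1351, and the buyer receives 200 − x ≈ 64.8649.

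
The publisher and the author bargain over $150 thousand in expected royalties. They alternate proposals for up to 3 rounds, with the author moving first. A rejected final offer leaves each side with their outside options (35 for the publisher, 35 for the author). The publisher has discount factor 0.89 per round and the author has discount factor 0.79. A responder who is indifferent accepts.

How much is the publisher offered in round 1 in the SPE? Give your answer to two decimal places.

52.64

Round 3 (the author proposes): the publisher gets 35 if talks fail, so the author offers 35 and keeps 115.
Round 2 (the publisher proposes): the author can get 115 next round, worth 0.79 × 115 = 90.85 now. The publisher offers 90.85 and keeps 150 − 90.85 = 59.15.
Round 1 (the author proposes): the publisher can get 59.15 next round, worth 0.89 × 59.15 = 52.6435 now. The author offers 52.6435 and keeps 150 − 52.6435 = 97.3565.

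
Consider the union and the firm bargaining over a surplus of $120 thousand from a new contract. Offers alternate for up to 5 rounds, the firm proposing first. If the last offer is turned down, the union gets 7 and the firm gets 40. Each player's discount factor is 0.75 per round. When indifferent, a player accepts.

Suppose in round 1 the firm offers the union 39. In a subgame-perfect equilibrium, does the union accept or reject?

Accept

Round 5 (the firm proposes): the union gets 7 if talks fail, so the firm offers 7 and keeps 113.
Round 4 (the union proposes): the firm can get 113 next round, worth 0.75 × 113 = 84.75 now; the union offers that and keeps 35.25.
Round 3 (the firm proposes): the union can get 35.25 next round, worth 0.75 × 35.25 = 26.4375 now. The firm offers 26.4375 and keeps 120 − 26.4375 = 93.5625.
Round 2 (the union proposes): the firm can get 93.5625 next round, worth 0.75 × 93.5625 = 70.171875 now. The union offers 70.171875 and keeps 120 − 70.171875 = 49.828125.
So by rejecting in round 1, the union gets 49.828125 next round, worth 0.75 × 49.828125 = 37.37109375 now.
Offer 39 ≥ 37.37109375, so the union accepts.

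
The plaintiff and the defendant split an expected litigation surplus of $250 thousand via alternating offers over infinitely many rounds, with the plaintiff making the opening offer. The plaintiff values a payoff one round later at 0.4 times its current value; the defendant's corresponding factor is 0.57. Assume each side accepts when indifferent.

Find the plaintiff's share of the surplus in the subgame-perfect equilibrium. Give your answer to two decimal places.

139.25

Let x be the plaintiff's share when the plaintiff proposes and y be the defendant's share when the defendant proposes.
The defendant accepts iff offered ≥ 0.57·y, so x = 250 − 0.57y. Symmetrically y = 250 − 0.4x.
Substituting: x = 250 − 0.57(250 − 0.4x), giving x(1 − 0.4·0.57) = 250(1 − 0.57).
So x = 250 × 0.43 / 0.772 ≈ 139.2487, and the defendant receives 250 − x ≈ 110.7513.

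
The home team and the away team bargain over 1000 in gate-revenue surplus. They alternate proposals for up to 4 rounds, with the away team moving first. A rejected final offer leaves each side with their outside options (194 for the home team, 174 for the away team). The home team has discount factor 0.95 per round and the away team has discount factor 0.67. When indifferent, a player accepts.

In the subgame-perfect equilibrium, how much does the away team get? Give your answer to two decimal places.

By backward induction:
Round 4 (the home team proposes): the away team gets 174 if talks fail, so the home team offers 174 and keeps 826.
Round 3 (the away team proposes): the home team can get 826 next round, worth 0.95 × 826 = 784.7 now; the away team offers that and keeps 215.3.
Round 2 (the home team proposes): the away team can get 215.3 next round, worth 0.67 × 215.3 = 144.251 now; the home team offers that and keeps 855.749.
Round 1 (the away team proposes): the home team can get 855.749 next round, worth 0.95 × 855.749 = 812.96155 now; the away team offers that and keeps 187.03845.

187.04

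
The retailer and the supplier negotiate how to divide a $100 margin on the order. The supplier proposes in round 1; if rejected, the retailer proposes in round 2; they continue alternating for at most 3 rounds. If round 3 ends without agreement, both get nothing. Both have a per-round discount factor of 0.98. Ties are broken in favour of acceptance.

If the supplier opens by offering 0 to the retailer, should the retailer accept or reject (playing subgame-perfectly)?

Reject

Round 3 (the supplier proposes): the retailer will accept anything ≥ 0, so the supplier offers 0 and keeps 100.
Round 2 (the retailer proposes): the supplier can get 100 next round, worth 0.98 × 100 = 98 now, so the retailer offers 98, keeping 2.
So by rejecting in round 1, the retailer gets 2 next round, worth 0.98 × 2 = 1.96 now.
Offer 0 < 1.96, so the retailer rejects.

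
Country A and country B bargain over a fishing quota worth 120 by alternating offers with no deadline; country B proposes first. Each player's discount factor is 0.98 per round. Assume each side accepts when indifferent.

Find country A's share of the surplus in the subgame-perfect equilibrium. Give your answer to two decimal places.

When country B proposes, country A accepts any offer worth at least 0.98 times what country A would get by proposing next round; and vice versa.
This gives x = 120 − 0.98y and y = 120 − 0.98x, where x and y are each side's share when it proposes.
Hence (1 − 0.98·0.98)x = 120(1 − 0.98), i.e. 0.0396·x = 2.4.
x ≈ 60.6061; country A's share is 120 − x ≈ 59.3939.

59.39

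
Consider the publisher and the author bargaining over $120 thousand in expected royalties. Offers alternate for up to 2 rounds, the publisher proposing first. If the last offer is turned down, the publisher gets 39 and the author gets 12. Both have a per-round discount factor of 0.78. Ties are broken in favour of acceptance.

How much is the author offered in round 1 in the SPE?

Round 2 (the author proposes): the publisher gets 39 if talks fail, so the author offers 39 and keeps 81.
Round 1 (the publisher proposes): the author can get 81 next round, worth 0.78 × 81 = 63.18 now; the publisher offers that and keeps 56.82.

63.18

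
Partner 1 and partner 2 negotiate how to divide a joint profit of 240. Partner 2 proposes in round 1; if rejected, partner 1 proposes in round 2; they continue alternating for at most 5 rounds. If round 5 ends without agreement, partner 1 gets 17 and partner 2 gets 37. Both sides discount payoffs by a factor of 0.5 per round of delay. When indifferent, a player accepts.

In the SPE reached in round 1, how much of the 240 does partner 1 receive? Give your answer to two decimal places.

Round 5 (partner 2 proposes): partner 1 gets 17 if talks fail, so partner 2 offers 17 and keeps 223.
Round 4 (partner 1 proposes): partner 2 can get 223 next round, worth 0.5 × 223 = 111.5 now; partner 1 offers that and keeps 128.5.
Round 3 (partner 2 proposes): partner 1 can get 128.5 next round, worth 0.5 × 128.5 = 64.25 now. Partner 2 offers 64.25 and keeps 240 − 64.25 = 175.75.
Round 2 (partner 1 proposes): partner 2 can get 175.75 next round, worth 0.5 × 175.75 = 87.875 now, so partner 1 offers 87.875, keeping 152.125.
Round 1 (partner 2 proposes): partner 1 can get 152.125 next round, worth 0.5 × 152.125 = 76.0625 now; partner 2 offers that and keeps 163.9375.

76.06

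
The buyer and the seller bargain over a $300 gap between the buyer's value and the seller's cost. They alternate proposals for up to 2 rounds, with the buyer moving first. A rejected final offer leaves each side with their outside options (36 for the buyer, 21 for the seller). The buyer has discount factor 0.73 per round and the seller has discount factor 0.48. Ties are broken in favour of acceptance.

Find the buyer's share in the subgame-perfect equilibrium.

Round 2 (the seller proposes): the buyer gets 36 if talks fail, so the seller offers 36 and keeps 264.
Round 1 (the buyer proposes): the seller can get 264 next round, worth 0.48 × 264 = 126.72 now. The buyer offers 126.72 and keeps 300 − 126.72 = 173.28.

173.28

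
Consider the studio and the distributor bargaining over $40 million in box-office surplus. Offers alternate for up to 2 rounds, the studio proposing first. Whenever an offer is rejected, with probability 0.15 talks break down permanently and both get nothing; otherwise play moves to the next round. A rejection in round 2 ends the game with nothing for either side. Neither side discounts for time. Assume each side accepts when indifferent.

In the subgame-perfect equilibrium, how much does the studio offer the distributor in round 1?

34

By backward induction:
Round 2 (the distributor proposes): rejection yields 0 for the studio; the distributor offers 0 and keeps 40.
Round 1 (the studio proposes): rejecting gives the distributor an expected 0.85 × 40 = 34. The studio offers 34 and keeps 40 − 34 = 6.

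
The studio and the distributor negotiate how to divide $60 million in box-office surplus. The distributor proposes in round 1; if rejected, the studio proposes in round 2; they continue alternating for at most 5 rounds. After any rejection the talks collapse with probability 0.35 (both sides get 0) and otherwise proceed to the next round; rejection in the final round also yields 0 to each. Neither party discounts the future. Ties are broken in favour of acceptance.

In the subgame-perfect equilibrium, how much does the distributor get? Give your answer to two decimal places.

Round 5 (the distributor proposes): the studio will accept anything ≥ 0, so the distributor offers 0 and keeps 60.
Round 4 (the studio proposes): rejecting gives the distributor an expected 0.65 × 60 = 39; the studio offers that and keeps 21.
Round 3 (the distributor proposes): rejecting gives the studio an expected 0.65 × 21 = 13.65, so the distributor offers 13.65, keeping 46.35.
Round 2 (the studio proposes): rejecting gives the distributor an expected 0.65 × 46.35 = 30.1275. The studio offers 30.1275 and keeps 60 − 30.1275 = 29.8725.
Round 1 (the distributor proposes): rejecting gives the studio an expected 0.65 × 29.8725 = 19.417125, so the distributor offers 19.417125, keeping 40.582875.

40.58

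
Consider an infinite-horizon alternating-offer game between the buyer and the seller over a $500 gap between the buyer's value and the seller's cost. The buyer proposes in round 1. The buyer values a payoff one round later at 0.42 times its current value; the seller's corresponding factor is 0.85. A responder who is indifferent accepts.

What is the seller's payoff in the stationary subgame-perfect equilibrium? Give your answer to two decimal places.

383.36

In a stationary SPE each proposer offers the other exactly their discounted continuation value.
If the buyer keeps x when proposing and the seller keeps y when proposing, then x = 500 − 0.85y and y = 500 − 0.42x.
Solving: x = 500(1 − 0.85) / (1 − 0.42·0.85) = 75 / 0.643 ≈ 116.6407.
The seller gets 500 − 116.6407 ≈ 383.3593.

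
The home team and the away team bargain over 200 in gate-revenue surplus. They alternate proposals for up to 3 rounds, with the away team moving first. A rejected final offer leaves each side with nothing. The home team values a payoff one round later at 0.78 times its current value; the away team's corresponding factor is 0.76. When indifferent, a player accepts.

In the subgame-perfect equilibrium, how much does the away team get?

Round 3 (the away team proposes): rejection yields 0 for the home team; the away team offers 0 and keeps 200.
Round 2 (the home team proposes): the away team can get 200 next round, worth 0.76 × 200 = 152 now, so the home team offers 152, keeping 48.
Round 1 (the away team proposes): the home team can get 48 next round, worth 0.78 × 48 = 37.44 now. The away team offers 37.44 and keeps 200 − 37.44 = 162.56.

162.56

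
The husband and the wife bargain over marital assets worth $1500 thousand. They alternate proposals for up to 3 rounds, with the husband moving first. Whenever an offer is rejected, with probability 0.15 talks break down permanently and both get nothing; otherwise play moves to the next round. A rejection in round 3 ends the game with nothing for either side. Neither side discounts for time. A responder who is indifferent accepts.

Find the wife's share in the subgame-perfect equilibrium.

191.25

Round 3 (the husband proposes): rejection yields 0 for the wife; the husband offers 0 and keeps 1500.
Round 2 (the wife proposes): rejecting gives the husband an expected 0.85 × 1500 = 1275; the wife offers that and keeps 225.
Round 1 (the husband proposes): rejecting gives the wife an expected 0.85 × 225 = 191.25. The husband offers 191.25 and keeps 1500 − 191.25 = 1308.75.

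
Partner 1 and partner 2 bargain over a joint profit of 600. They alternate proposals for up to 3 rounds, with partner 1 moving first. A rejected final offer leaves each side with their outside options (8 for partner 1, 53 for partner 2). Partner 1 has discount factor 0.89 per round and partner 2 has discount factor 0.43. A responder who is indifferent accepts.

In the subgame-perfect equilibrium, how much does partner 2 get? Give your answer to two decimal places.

48.66

Round 3 (partner 1 proposes): partner 2 gets 53 if talks fail, so partner 1 offers 53 and keeps 547.
Round 2 (partner 2 proposes): partner 1 can get 547 next round, worth 0.89 × 547 = 486.83 now; partner 2 offers that and keeps 113.17.
Round 1 (partner 1 proposes): partner 2 can get 113.17 next round, worth 0.43 × 113.17 = 48.6631 now. Partner 1 offers 48.6631 and keeps 600 − 48.6631 = 551.3369.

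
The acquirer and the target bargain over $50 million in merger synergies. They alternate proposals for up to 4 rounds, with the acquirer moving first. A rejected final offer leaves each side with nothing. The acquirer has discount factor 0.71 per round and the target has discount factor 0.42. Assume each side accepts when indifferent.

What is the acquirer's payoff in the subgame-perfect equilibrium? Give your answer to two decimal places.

37.65

Round 4 (the target proposes): rejection yields 0 for the acquirer; the target offers 0 and keeps 50.
Round 3 (the acquirer proposes): the target can get 50 next round, worth 0.42 × 50 = 21 now; the acquirer offers that and keeps 29.
Round 2 (the target proposes): the acquirer can get 29 next round, worth 0.71 × 29 = 20.59 now. The target offers 20.59 and keeps 50 − 20.59 = 29.41.
Round 1 (the acquirer proposes): the target can get 29.41 next round, worth 0.42 × 29.41 = 12.3522 now. The acquirer offers 12.3522 and keeps 50 − 12.3522 = 37.6478.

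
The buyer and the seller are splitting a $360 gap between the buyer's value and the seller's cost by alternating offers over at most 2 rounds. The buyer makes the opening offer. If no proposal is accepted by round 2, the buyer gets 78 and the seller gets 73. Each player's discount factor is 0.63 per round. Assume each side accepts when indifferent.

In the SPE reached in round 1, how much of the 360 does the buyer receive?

182.34

Round 2 (the seller proposes): the buyer gets 78 if talks fail, so the seller offers 78 and keeps 282.
Round 1 (the buyer proposes): the seller can get 282 next round, worth 0.63 × 282 = 177.66 now. The buyer offers 177.66 and keeps 360 − 177.66 = 182.34.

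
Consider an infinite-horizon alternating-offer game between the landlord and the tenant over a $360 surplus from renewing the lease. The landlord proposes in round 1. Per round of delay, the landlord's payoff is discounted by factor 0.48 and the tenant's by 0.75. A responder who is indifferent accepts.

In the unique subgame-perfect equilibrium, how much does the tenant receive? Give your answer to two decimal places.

In a stationary SPE each proposer offers the other exactly their discounted continuation value.
If the landlord keeps x when proposing and the tenant keeps y when proposing, then x = 360 − 0.75y and y = 360 − 0.48x.
Solving: x = 360(1 − 0.75) / (1 − 0.48·0.75) = 90 / 0.64 = 140.625.
The tenant gets 360 − 140.625 = 219.375.

219.38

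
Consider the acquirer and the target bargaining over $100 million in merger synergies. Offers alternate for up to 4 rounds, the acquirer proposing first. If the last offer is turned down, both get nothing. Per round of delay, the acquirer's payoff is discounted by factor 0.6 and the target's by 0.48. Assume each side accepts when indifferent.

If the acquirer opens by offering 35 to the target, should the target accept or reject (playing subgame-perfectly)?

Accept

Work out the target's continuation value if the offer is rejected.
Round 4 (the target proposes): rejection yields 0 for the acquirer; the target offers 0 and keeps 100.
Round 3 (the acquirer proposes): the target can get 100 next round, worth 0.48 × 100 = 48 now. The acquirer offers 48 and keeps 100 − 48 = 52.
Round 2 (the target proposes): the acquirer can get 52 next round, worth 0.6 × 52 = 31.2 now; the target offers that and keeps 68.8.
So by rejecting in round 1, the target gets 68.8 next round, worth 0.48 × 68.8 = 33.024 now.
Offer 35 ≥ 33.024, so the target accepts.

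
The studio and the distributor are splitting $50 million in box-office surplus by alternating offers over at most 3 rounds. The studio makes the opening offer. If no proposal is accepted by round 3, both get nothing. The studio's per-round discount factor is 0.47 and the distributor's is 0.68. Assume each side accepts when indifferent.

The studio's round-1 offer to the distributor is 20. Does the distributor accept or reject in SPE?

Accept

Round 3 (the studio proposes): rejection yields 0 for the distributor; the studio offers 0 and keeps 50.
Round 2 (the distributor proposes): the studio can get 50 next round, worth 0.47 × 50 = 23.5 now. The distributor offers 23.5 and keeps 50 − 23.5 = 26.5.
So by rejecting in round 1, the distributor gets 26.5 next round, worth 0.68 × 26.5 = 18.02 now.
Offer 20 ≥ 18.02, so the distributor accepts.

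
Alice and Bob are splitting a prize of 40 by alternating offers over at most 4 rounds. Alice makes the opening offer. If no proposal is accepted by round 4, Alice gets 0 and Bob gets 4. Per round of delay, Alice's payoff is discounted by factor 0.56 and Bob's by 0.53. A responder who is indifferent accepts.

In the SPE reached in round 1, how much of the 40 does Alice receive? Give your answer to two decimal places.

24.38

By backward induction:
Round 4 (Bob proposes): Alice will accept anything ≥ 0, so Bob offers 0 and keeps 40.
Round 3 (Alice proposes): Bob can get 40 next round, worth 0.53 × 40 = 21.2 now; Alice offers that and keeps 18.8.
Round 2 (Bob proposes): Alice can get 18.8 next round, worth 0.56 × 18.8 = 10.528 now; Bob offers that and keeps 29.472.
Round 1 (Alice proposes): Bob can get 29.472 next round, worth 0.53 × 29.472 = 15.62016 now; Alice offers that and keeps 24.37984.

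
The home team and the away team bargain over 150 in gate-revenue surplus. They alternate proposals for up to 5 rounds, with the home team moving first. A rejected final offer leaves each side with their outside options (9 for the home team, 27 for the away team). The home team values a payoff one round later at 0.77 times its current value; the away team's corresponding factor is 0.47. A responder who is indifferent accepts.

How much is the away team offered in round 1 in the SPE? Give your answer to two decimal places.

25.62

Solve by backward induction from round 5.
Round 5 (the home team proposes): the away team gets 27 if talks fail, so the home team offers 27 and keeps 123.
Round 4 (the away team proposes): the home team can get 123 next round, worth 0.77 × 123 = 94.71 now, so the away team offers 94.71, keeping 55.29.
Round 3 (the home team proposes): the away team can get 55.29 next round, worth 0.47 × 55.29 = 25.9863 now, so the home team offers 25.9863, keeping 124.0137.
Round 2 (the away team proposes): the home team can get 124.0137 next round, worth 0.77 × 124.0137 = 95.490549 now; the away team offers that and keeps 54.509451.
Round 1 (the home team proposes): the away team can get 54.509451 next round, worth 0.47 × 54.509451 = 25.61944197 now; the home team offers that and keeps 124.38055803.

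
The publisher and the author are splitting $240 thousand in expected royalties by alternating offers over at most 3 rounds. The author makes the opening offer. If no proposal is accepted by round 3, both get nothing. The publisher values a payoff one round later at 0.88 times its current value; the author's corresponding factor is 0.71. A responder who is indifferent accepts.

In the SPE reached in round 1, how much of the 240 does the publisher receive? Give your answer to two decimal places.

61.25

Work backward from the last round.
Round 3 (the author proposes): rejection yields 0 for the publisher; the author offers 0 and keeps 240.
Round 2 (the publisher proposes): the author can get 240 next round, worth 0.71 × 240 = 170.4 now; the publisher offers that and keeps 69.6.
Round 1 (the author proposes): the publisher can get 69.6 next round, worth 0.88 × 69.6 = 61.248 now; the author offers that and keeps 178.752.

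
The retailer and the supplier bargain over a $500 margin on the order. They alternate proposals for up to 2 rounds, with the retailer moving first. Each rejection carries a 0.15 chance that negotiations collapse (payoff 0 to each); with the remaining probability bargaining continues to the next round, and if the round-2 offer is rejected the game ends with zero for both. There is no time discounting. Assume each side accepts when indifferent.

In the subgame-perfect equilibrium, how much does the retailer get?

Round 2 (the supplier proposes): the retailer will accept anything ≥ 0, so the supplier offers 0 and keeps 500.
Round 1 (the retailer proposes): rejecting gives the supplier an expected 0.85 × 500 = 425. The retailer offers 425 and keeps 500 − 425 = 75.

75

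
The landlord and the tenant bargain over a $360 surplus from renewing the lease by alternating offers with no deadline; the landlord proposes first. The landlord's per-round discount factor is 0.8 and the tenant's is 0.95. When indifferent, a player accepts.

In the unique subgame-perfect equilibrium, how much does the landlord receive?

75

Let x be the landlord's share when the landlord proposes and y be the tenant's share when the tenant proposes.
The tenant accepts iff offered ≥ 0.95·y, so x = 360 − 0.95y. Symmetrically y = 360 − 0.8x.
Substituting: x = 360 − 0.95(360 − 0.8x), giving x(1 − 0.8·0.95) = 360(1 − 0.95).
So x = 360 × 0.05 / 0.24 = 75, and the tenant receives 360 − x = 285.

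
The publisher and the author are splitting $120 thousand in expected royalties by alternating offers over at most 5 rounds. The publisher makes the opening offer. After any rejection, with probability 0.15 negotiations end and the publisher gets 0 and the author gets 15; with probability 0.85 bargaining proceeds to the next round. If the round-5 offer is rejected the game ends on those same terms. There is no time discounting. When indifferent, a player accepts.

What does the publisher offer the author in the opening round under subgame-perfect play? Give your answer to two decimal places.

By backward induction:
Round 5 (the publisher proposes): the author gets 15 if talks fail, so the publisher offers 15 and keeps 105.
Round 4 (the author proposes): rejecting gives the publisher an expected 0.85 × 105 = 89.25; the author offers that and keeps 30.75.
Round 3 (the publisher proposes): rejecting gives the author an expected 0.85 × 30.75 + 0.15 × 15 = 28.3875. The publisher offers 28.3875 and keeps 120 − 28.3875 = 91.6125.
Round 2 (the author proposes): rejecting gives the publisher an expected 0.85 × 91.6125 = 77.870625; the author offers that and keeps 42.129375.
Round 1 (the publisher proposes): rejecting gives the author an expected 0.85 × 42.129375 + 0.15 × 15 = 38.05996875. The publisher offers 38.05996875 and keeps 120 − 38.05996875 = 81.94003125.

38.06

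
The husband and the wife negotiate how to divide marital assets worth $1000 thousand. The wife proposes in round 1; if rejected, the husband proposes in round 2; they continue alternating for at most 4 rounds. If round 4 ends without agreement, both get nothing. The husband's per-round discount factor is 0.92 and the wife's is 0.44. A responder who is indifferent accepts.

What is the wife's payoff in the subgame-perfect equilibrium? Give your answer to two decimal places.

112.38

Round 4 (the husband proposes): rejection yields 0 for the wife; the husband offers 0 and keeps 1000.
Round 3 (the wife proposes): the husband can get 1000 next round, worth 0.92 × 1000 = 920 now; the wife offers that and keeps 80.
Round 2 (the husband proposes): the wife can get 80 next round, worth 0.44 × 80 = 35.2 now. The husband offers 35.2 and keeps 1000 − 35.2 = 964.8.
Round 1 (the wife proposes): the husband can get 964.8 next round, worth 0.92 × 964.8 = 887.616 now; the wife offers that and keeps 112.384.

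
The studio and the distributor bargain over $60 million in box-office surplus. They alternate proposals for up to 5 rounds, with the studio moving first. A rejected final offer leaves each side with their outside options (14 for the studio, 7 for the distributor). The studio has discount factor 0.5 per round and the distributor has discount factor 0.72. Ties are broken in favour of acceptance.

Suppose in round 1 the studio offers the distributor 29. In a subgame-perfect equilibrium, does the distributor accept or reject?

Work out the distributor's continuation value if the offer is rejected.
Round 5 (the studio proposes): the distributor gets 7 if talks fail, so the studio offers 7 and keeps 53.
Round 4 (the distributor proposes): the studio can get 53 next round, worth 0.5 × 53 = 26.5 now, so the distributor offers 26.5, keeping 33.5.
Round 3 (the studio proposes): the distributor can get 33.5 next round, worth 0.72 × 33.5 = 24.12 now, so the studio offers 24.12, keeping 35.88.
Round 2 (the distributor proposes): the studio can get 35.88 next round, worth 0.5 × 35.88 = 17.94 now; the distributor offers that and keeps 42.06.
So by rejecting in round 1, the distributor gets 42.06 next round, worth 0.72 × 42.06 = 30.2832 now.
Offer 29 < 30.2832, so the distributor rejects.

Reject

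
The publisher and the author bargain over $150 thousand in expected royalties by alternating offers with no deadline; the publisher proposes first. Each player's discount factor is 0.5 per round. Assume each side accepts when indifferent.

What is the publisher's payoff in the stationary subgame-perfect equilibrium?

When the publisher proposes, the author accepts any offer worth at least 0.5 times what the author would get by proposing next round; and vice versa.
This gives x = 150 − 0.5y and y = 150 − 0.5x, where x and y are each side's share when it proposes.
Hence (1 − 0.5·0.5)x = 150(1 − 0.5), i.e. 0.75·x = 75.
x = 100; the author's share is 150 − x = 50.

100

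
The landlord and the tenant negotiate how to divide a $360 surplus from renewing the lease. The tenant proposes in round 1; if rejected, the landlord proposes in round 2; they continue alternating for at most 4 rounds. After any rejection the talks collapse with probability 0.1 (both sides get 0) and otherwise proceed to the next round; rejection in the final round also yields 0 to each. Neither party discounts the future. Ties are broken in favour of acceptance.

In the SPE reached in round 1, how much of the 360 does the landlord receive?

Round 4 (the landlord proposes): the tenant will accept anything ≥ 0, so the landlord offers 0 and keeps 360.
Round 3 (the tenant proposes): rejecting gives the landlord an expected 0.9 × 360 = 324. The tenant offers 324 and keeps 360 − 324 = 36.
Round 2 (the landlord proposes): rejecting gives the tenant an expected 0.9 × 36 = 32.4. The landlord offers 32.4 and keeps 360 − 32.4 = 327.6.
Round 1 (the tenant proposes): rejecting gives the landlord an expected 0.9 × 327.6 = 294.84, so the tenant offers 294.84, keeping 65.16.

294.84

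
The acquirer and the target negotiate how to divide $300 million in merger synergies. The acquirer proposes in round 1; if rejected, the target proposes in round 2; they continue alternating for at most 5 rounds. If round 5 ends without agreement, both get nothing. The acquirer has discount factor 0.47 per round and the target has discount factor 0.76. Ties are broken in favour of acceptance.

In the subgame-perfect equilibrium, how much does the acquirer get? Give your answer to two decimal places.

Work backward from the last round.
Round 5 (the acquirer proposes): rejection yields 0 for the target; the acquirer offers 0 and keeps 300.
Round 4 (the target proposes): the acquirer can get 300 next round, worth 0.47 × 300 = 141 now. The target offers 141 and keeps 300 − 141 = 159.
Round 3 (the acquirer proposes): the target can get 159 next round, worth 0.76 × 159 = 120.84 now. The acquirer offers 120.84 and keeps 300 − 120.84 = 179.16.
Round 2 (the target proposes): the acquirer can get 179.16 next round, worth 0.47 × 179.16 = 84.2052 now, so the target offers 84.2052, keeping 215.7948.
Round 1 (the acquirer proposes): the target can get 215.7948 next round, worth 0.76 × 215.7948 = 164.004048 now; the acquirer offers that and keeps 135.995952.

136.00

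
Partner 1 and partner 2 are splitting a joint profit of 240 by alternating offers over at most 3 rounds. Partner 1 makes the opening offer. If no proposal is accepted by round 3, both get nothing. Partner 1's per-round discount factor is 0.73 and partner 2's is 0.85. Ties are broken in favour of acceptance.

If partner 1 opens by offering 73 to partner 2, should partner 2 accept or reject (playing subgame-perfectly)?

Accept

Round 3 (partner 1 proposes): rejection yields 0 for partner 2; partner 1 offers 0 and keeps 240.
Round 2 (partner 2 proposes): partner 1 can get 240 next round, worth 0.73 × 240 = 175.2 now; partner 2 offers that and keeps 64.8.
So by rejecting in round 1, partner 2 gets 64.8 next round, worth 0.85 × 64.8 = 55.08 now.
Offer 73 ≥ 55.08, so partner 2 accepts.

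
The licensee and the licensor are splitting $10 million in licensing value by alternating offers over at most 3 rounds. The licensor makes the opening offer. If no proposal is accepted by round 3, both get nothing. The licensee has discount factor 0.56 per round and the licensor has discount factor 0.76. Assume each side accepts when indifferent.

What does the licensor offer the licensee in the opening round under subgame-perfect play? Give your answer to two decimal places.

1.34

By backward induction:
Round 3 (the licensor proposes): the licensee will accept anything ≥ 0, so the licensor offers 0 and keeps 10.
Round 2 (the licensee proposes): the licensor can get 10 next round, worth 0.76 × 10 = 7.6 now, so the licensee offers 7.6, keeping 2.4.
Round 1 (the licensor proposes): the licensee can get 2.4 next round, worth 0.56 × 2.4 = 1.344 now, so the licensor offers 1.344, keeping 8.656.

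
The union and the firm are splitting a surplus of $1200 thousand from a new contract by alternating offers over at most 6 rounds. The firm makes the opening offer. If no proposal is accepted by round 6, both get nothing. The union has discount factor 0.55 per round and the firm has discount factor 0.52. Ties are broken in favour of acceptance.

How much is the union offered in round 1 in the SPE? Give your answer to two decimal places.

Round 6 (the union proposes): the firm will accept anything ≥ 0, so the union offers 0 and keeps 1200.
Round 5 (the firm proposes): the union can get 1200 next round, worth 0.55 × 1200 = 660 now, so the firm offers 660, keeping 540.
Round 4 (the union proposes): the firm can get 540 next round, worth 0.52 × 540 = 280.8 now, so the union offers 280.8, keeping 919.2.
Round 3 (the firm proposes): the union can get 919.2 next round, worth 0.55 × 919.2 = 505.56 now. The firm offers 505.56 and keeps 1200 − 505.56 = 694.44.
Round 2 (the union proposes): the firm can get 694.44 next round, worth 0.52 × 694.44 = 361.1088 now, so the union offers 361.1088, keeping 838.8912.
Round 1 (the firm proposes): the union can get 838.8912 next round, worth 0.55 × 838.8912 = 461.39016 now, so the firm offers 461.39016, keeping 738.60984.

461.39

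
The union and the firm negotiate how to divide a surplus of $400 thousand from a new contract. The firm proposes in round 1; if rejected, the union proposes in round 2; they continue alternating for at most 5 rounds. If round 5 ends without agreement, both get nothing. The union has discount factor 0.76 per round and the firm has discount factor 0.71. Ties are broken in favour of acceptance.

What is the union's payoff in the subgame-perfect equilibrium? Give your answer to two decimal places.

135.73

Round 5 (the firm proposes): rejection yields 0 for the union; the firm offers 0 and keeps 400.
Round 4 (the union proposes): the firm can get 400 next round, worth 0.71 × 400 = 284 now; the union offers that and keeps 116.
Round 3 (the firm proposes): the union can get 116 next round, worth 0.76 × 116 = 88.16 now; the firm offers that and keeps 311.84.
Round 2 (the union proposes): the firm can get 311.84 next round, worth 0.71 × 311.84 = 221.4064 now; the union offers that and keeps 178.5936.
Round 1 (the firm proposes): the union can get 178.5936 next round, worth 0.76 × 178.5936 = 135.731136 now; the firm offers that and keeps 264.268864.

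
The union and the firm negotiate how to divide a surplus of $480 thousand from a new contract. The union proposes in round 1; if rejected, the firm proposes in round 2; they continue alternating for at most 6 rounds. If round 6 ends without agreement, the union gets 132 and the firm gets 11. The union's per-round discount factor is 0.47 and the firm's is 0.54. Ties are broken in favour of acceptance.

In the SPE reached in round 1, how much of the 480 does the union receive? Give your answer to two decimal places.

Round 6 (the firm proposes): the union gets 132 if talks fail, so the firm offers 132 and keeps 348.
Round 5 (the union proposes): the firm can get 348 next round, worth 0.54 × 348 = 187.92 now. The union offers 187.92 and keeps 480 − 187.92 = 292.08.
Round 4 (the firm proposes): the union can get 292.08 next round, worth 0.47 × 292.08 = 137.2776 now. The firm offers 137.2776 and keeps 480 − 137.2776 = 342.7224.
Round 3 (the union proposes): the firm can get 342.7224 next round, worth 0.54 × 342.7224 = 185.070096 now, so the union offers 185.070096, keeping 294.929904.
Round 2 (the firm proposes): the union can get 294.929904 next round, worth 0.47 × 294.929904 = 138.61705488 now. The firm offers 138.61705488 and keeps 480 − 138.61705488 = 341.38294512.
Round 1 (the union proposes): the firm can get 341.38294512 next round, worth 0.54 × 341.38294512 = 184.3467903648 now. The union offers 184.3467903648 and keeps 480 − 184.3467903648 = 295.6532096352.

295.65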